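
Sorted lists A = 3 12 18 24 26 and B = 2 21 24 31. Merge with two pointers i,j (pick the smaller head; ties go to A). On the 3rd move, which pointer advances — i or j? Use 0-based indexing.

[i=0,j=0] A[i]=3>B[j]=2 take 2 → j++
[i=0,j=1] A[i]=3<=B[j]=21 take 3 → i++
[i=1,j=1] A[i]=12<=B[j]=21 take 12 → i++

i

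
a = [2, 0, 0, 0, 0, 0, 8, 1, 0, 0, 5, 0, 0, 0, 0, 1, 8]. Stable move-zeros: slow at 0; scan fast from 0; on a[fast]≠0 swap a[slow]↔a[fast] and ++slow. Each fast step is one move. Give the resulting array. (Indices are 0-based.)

[2, 8, 1, 5, 1, 8, 0, 0, 0, 0, 0, 0, 0, 0, 0, 0, 0]

(s=0,f=0) a[fast]=2≠0 swap→a[0]=2 → slow++,fast++
(s=1,f=1) a[fast]=0 → fast++
(s=1,f=2) a[fast]=0 → fast++
(s=1,f=3) a[fast]=0 → fast++
(s=1,f=4) a[fast]=0 → fast++
(s=1,f=5) a[fast]=0 → fast++
(s=1,f=6) a[fast]=8≠0 swap→a[1]=8 → slow++,fast++
(s=2,f=7) a[fast]=1≠0 swap→a[2]=1 → slow++,fast++
(s=3,f=8) a[fast]=0 → fast++
(s=3,f=9) a[fast]=0 → fast++
(s=3,f=10) a[fast]=5≠0 swap→a[3]=5 → slow++,fast++
(s=4,f=11) a[fast]=0 → fast++
(s=4,f=12) a[fast]=0 → fast++
(s=4,f=13) a[fast]=0 → fast++
(s=4,f=14) a[fast]=0 → fast++
(s=4,f=15) a[fast]=1≠0 swap→a[4]=1 → slow++,fast++
(s=5,f=16) a[fast]=8≠0 swap→a[5]=8 → slow++,fast++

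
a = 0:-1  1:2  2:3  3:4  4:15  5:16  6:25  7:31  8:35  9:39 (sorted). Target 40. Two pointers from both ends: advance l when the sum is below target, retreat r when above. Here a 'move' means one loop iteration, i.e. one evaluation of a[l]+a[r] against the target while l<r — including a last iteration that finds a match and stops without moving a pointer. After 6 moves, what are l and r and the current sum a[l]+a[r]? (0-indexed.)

l=4, r=7, sum=46

[0,9] -1+39=38 <40 → l++
[1,9] 2+39=41 >40 → r--
[1,8] 2+35=37 <40 → l++
[2,8] 3+35=38 <40 → l++
[3,8] 4+35=39 <40 → l++
[4,8] 15+35=50 >40 → r--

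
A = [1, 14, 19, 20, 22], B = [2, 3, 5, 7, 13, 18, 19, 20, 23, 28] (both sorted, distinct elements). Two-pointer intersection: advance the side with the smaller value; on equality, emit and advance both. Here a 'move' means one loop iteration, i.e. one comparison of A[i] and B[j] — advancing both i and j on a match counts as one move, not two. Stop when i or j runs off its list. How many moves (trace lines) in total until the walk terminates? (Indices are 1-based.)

i=1 j=1: 1<2, i++
i=2 j=1: 14>2, j++
i=2 j=2: 14>3, j++
i=2 j=3: 14>5, j++
i=2 j=4: 14>7, j++
i=2 j=5: 14>13, j++
i=2 j=6: 14<18, i++
i=3 j=6: 19>18, j++
i=3 j=7: 19==19 emit, i++,j++
i=4 j=8: 20==20 emit, i++,j++
i=5 j=9: 22<23, i++

11 moves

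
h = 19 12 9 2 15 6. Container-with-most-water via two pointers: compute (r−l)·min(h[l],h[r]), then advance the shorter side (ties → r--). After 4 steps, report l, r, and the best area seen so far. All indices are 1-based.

l=1, r=2, best area=60

[1,6] min(19,6)*5=30 best=30 * → r--
[1,5] min(19,15)*4=60 best=60 * → r--
[1,4] min(19,2)*3=6 best=60 → r--
[1,3] min(19,9)*2=18 best=60 → r--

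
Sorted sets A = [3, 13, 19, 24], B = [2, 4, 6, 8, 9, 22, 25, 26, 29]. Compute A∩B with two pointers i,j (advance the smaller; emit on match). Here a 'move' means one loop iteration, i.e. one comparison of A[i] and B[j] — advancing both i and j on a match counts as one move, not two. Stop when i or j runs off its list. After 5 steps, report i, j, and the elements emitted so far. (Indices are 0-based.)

[i=0,j=0] 3>2 → j++
[i=0,j=1] 3<4 → i++
[i=1,j=1] 13>4 → j++
[i=1,j=2] 13>6 → j++
[i=1,j=3] 13>8 → j++

i=1, j=4, emitted=[]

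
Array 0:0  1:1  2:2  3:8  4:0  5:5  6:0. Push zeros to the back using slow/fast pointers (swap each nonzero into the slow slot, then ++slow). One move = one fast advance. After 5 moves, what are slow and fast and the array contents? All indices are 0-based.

(s=0,f=0) a[fast]=0 → fast++
(s=0,f=1) a[fast]=1≠0 swap→a[0]=1 → slow++,fast++
(s=1,f=2) a[fast]=2≠0 swap→a[1]=2 → slow++,fast++
(s=2,f=3) a[fast]=8≠0 swap→a[2]=8 → slow++,fast++
(s=3,f=4) a[fast]=0 → fast++

slow=3, fast=5, a=[1, 2, 8, 0, 0, 5, 0]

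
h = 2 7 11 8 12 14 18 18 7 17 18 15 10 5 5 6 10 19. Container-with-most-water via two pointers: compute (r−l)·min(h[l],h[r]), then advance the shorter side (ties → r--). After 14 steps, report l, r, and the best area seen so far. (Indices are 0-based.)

[0,17] min(2,19)*17=34 best=34 * → l++
[1,17] min(7,19)*16=112 best=112 * → l++
[2,17] min(11,19)*15=165 best=165 * → l++
[3,17] min(8,19)*14=112 best=165 → l++
[4,17] min(12,19)*13=156 best=165 → l++
[5,17] min(14,19)*12=168 best=168 * → l++
[6,17] min(18,19)*11=198 best=198 * → l++
[7,17] min(18,19)*10=180 best=198 → l++
[8,17] min(7,19)*9=63 best=198 → l++
[9,17] min(17,19)*8=136 best=198 → l++
[10,17] min(18,19)*7=126 best=198 → l++
[11,17] min(15,19)*6=90 best=198 → l++
[12,17] min(10,19)*5=50 best=198 → l++
[13,17] min(5,19)*4=20 best=198 → l++

l=14, r=17, best area=198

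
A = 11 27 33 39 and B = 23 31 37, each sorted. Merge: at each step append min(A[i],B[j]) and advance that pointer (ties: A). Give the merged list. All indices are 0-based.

[11, 23, 27, 31, 33, 37, 39]

i=0 j=0: A[i]=11<=B[j]=23 take 11, i++
i=1 j=0: A[i]=27>B[j]=23 take 23, j++
i=1 j=1: A[i]=27<=B[j]=31 take 27, i++
i=2 j=1: A[i]=33>B[j]=31 take 31, j++
i=2 j=2: A[i]=33<=B[j]=37 take 33, i++
i=3 j=2: A[i]=39>B[j]=37 take 37, j++
i=3 j=3: B done, take A[i]=39, i++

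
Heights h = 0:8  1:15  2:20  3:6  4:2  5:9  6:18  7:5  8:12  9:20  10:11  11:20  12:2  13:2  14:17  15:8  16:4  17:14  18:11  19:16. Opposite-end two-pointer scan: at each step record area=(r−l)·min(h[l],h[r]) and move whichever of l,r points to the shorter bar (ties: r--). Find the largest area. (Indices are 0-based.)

l=0 r=19: min(8,16)*19=152 best=152 *, l++
l=1 r=19: min(15,16)*18=270 best=270 *, l++
l=2 r=19: min(20,16)*17=272 best=272 *, r--
l=2 r=18: min(20,11)*16=176 best=272, r--
l=2 r=17: min(20,14)*15=210 best=272, r--
l=2 r=16: min(20,4)*14=56 best=272, r--
l=2 r=15: min(20,8)*13=104 best=272, r--
l=2 r=14: min(20,17)*12=204 best=272, r--
l=2 r=13: min(20,2)*11=22 best=272, r--
l=2 r=12: min(20,2)*10=20 best=272, r--
l=2 r=11: min(20,20)*9=180 best=272, r--
l=2 r=10: min(20,11)*8=88 best=272, r--
l=2 r=9: min(20,20)*7=140 best=272, r--
l=2 r=8: min(20,12)*6=72 best=272, r--
l=2 r=7: min(20,5)*5=25 best=272, r--
l=2 r=6: min(20,18)*4=72 best=272, r--
l=2 r=5: min(20,9)*3=27 best=272, r--
l=2 r=4: min(20,2)*2=4 best=272, r--
l=2 r=3: min(20,6)*1=6 best=272, r--

max area = 272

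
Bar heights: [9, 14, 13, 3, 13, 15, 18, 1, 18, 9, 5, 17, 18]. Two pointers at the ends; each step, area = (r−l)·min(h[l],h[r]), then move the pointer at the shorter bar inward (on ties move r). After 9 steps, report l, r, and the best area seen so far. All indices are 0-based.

l=0 r=12: min(9,18)*12=108 best=108 *, l++
l=1 r=12: min(14,18)*11=154 best=154 *, l++
l=2 r=12: min(13,18)*10=130 best=154, l++
l=3 r=12: min(3,18)*9=27 best=154, l++
l=4 r=12: min(13,18)*8=104 best=154, l++
l=5 r=12: min(15,18)*7=105 best=154, l++
l=6 r=12: min(18,18)*6=108 best=154, r--
l=6 r=11: min(18,17)*5=85 best=154, r--
l=6 r=10: min(18,5)*4=20 best=154, r--

l=6, r=9, best area=154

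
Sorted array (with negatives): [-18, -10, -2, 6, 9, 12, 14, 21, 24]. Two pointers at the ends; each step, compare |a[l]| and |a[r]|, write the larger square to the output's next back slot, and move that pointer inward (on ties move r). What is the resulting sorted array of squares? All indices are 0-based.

l=0 r=8: |-18|<=|24| out[8]=576, r--
l=0 r=7: |-18|<=|21| out[7]=441, r--
l=0 r=6: |-18|>|14| out[6]=324, l++
l=1 r=6: |-10|<=|14| out[5]=196, r--
l=1 r=5: |-10|<=|12| out[4]=144, r--
l=1 r=4: |-10|>|9| out[3]=100, l++
l=2 r=4: |-2|<=|9| out[2]=81, r--
l=2 r=3: |-2|<=|6| out[1]=36, r--
l=2 r=2: |-2|<=|-2| out[0]=4, r--

[4, 36, 81, 100, 144, 196, 324, 441, 576]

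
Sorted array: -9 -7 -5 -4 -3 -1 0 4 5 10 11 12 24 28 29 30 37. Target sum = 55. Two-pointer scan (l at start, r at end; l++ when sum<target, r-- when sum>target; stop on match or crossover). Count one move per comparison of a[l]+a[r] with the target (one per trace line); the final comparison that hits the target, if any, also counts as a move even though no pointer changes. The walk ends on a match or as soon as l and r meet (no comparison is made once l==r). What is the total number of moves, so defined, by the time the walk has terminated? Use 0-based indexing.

16 moves

l=0 r=16: -9+37=28 <55, l++
l=1 r=16: -7+37=30 <55, l++
l=2 r=16: -5+37=32 <55, l++
l=3 r=16: -4+37=33 <55, l++
l=4 r=16: -3+37=34 <55, l++
l=5 r=16: -1+37=36 <55, l++
l=6 r=16: 0+37=37 <55, l++
l=7 r=16: 4+37=41 <55, l++
l=8 r=16: 5+37=42 <55, l++
l=9 r=16: 10+37=47 <55, l++
l=10 r=16: 11+37=48 <55, l++
l=11 r=16: 12+37=49 <55, l++
l=12 r=16: 24+37=61 >55, r--
l=12 r=15: 24+30=54 <55, l++
l=13 r=15: 28+30=58 >55, r--
l=13 r=14: 28+29=57 >55, r--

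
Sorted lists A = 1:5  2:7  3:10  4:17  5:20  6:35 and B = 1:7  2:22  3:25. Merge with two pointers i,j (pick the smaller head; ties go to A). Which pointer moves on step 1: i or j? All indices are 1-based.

[i=1,j=1] A[i]=5<=B[j]=7 take 5 → i++

i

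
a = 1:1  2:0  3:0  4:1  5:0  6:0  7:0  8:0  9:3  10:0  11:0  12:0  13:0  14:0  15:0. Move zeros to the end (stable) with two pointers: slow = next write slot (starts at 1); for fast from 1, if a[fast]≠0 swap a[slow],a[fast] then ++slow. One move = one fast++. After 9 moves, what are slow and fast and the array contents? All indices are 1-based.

slow=4, fast=10, a=[1, 1, 3, 0, 0, 0, 0, 0, 0, 0, 0, 0, 0, 0, 0]

(s=1,f=1) a[fast]=1≠0 swap→a[1]=1 → slow++,fast++
(s=2,f=2) a[fast]=0 → fast++
(s=2,f=3) a[fast]=0 → fast++
(s=2,f=4) a[fast]=1≠0 swap→a[2]=1 → slow++,fast++
(s=3,f=5) a[fast]=0 → fast++
(s=3,f=6) a[fast]=0 → fast++
(s=3,f=7) a[fast]=0 → fast++
(s=3,f=8) a[fast]=0 → fast++
(s=3,f=9) a[fast]=3≠0 swap→a[3]=3 → slow++,fast++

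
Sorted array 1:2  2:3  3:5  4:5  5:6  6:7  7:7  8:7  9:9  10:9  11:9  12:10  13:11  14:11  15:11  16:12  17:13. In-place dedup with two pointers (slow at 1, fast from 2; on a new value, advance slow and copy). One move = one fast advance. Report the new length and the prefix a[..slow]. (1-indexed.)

slow=1 fast=2: a[fast]=3≠a[slow]=2 write a[2]=3, slow++,fast++
slow=2 fast=3: a[fast]=5≠a[slow]=3 write a[3]=5, slow++,fast++
slow=3 fast=4: a[fast]=5=a[slow] dup, fast++
slow=3 fast=5: a[fast]=6≠a[slow]=5 write a[4]=6, slow++,fast++
slow=4 fast=6: a[fast]=7≠a[slow]=6 write a[5]=7, slow++,fast++
slow=5 fast=7: a[fast]=7=a[slow] dup, fast++
slow=5 fast=8: a[fast]=7=a[slow] dup, fast++
slow=5 fast=9: a[fast]=9≠a[slow]=7 write a[6]=9, slow++,fast++
slow=6 fast=10: a[fast]=9=a[slow] dup, fast++
slow=6 fast=11: a[fast]=9=a[slow] dup, fast++
slow=6 fast=12: a[fast]=10≠a[slow]=9 write a[7]=10, slow++,fast++
slow=7 fast=13: a[fast]=11≠a[slow]=10 write a[8]=11, slow++,fast++
slow=8 fast=14: a[fast]=11=a[slow] dup, fast++
slow=8 fast=15: a[fast]=11=a[slow] dup, fast++
slow=8 fast=16: a[fast]=12≠a[slow]=11 write a[9]=12, slow++,fast++
slow=9 fast=17: a[fast]=13≠a[slow]=12 write a[10]=13, slow++,fast++

length 10; prefix = [2, 3, 5, 6, 7, 9, 10, 11, 12, 13]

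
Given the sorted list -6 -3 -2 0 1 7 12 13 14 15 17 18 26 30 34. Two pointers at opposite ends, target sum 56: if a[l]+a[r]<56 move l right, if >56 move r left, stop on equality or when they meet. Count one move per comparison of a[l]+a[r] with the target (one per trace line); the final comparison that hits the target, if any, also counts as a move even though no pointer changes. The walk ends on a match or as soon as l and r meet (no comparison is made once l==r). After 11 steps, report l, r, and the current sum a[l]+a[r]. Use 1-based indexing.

l=1 r=15: -6+34=28 <56, l++
l=2 r=15: -3+34=31 <56, l++
l=3 r=15: -2+34=32 <56, l++
l=4 r=15: 0+34=34 <56, l++
l=5 r=15: 1+34=35 <56, l++
l=6 r=15: 7+34=41 <56, l++
l=7 r=15: 12+34=46 <56, l++
l=8 r=15: 13+34=47 <56, l++
l=9 r=15: 14+34=48 <56, l++
l=10 r=15: 15+34=49 <56, l++
l=11 r=15: 17+34=51 <56, l++

l=12, r=15, sum=52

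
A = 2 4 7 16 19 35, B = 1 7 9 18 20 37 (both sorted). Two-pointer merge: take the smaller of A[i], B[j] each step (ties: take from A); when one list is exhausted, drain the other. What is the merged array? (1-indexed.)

[1, 2, 4, 7, 7, 9, 16, 18, 19, 20, 35, 37]

[i=1,j=1] A[i]=2>B[j]=1 take 1 → j++
[i=1,j=2] A[i]=2<=B[j]=7 take 2 → i++
[i=2,j=2] A[i]=4<=B[j]=7 take 4 → i++
[i=3,j=2] A[i]=7<=B[j]=7 take 7 → i++
[i=4,j=2] A[i]=16>B[j]=7 take 7 → j++
[i=4,j=3] A[i]=16>B[j]=9 take 9 → j++
[i=4,j=4] A[i]=16<=B[j]=18 take 16 → i++
[i=5,j=4] A[i]=19>B[j]=18 take 18 → j++
[i=5,j=5] A[i]=19<=B[j]=20 take 19 → i++
[i=6,j=5] A[i]=35>B[j]=20 take 20 → j++
[i=6,j=6] A[i]=35<=B[j]=37 take 35 → i++
[i=7,j=6] A done, take B[j]=37 → j++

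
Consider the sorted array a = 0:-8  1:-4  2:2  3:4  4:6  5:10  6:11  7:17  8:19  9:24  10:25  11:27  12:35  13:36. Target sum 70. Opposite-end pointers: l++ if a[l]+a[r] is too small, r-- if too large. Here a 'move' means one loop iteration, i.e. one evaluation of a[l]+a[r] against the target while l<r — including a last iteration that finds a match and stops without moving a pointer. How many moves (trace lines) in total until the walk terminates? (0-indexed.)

[0,13] -8+36=28 <70 → l++
[1,13] -4+36=32 <70 → l++
[2,13] 2+36=38 <70 → l++
[3,13] 4+36=40 <70 → l++
[4,13] 6+36=42 <70 → l++
[5,13] 10+36=46 <70 → l++
[6,13] 11+36=47 <70 → l++
[7,13] 17+36=53 <70 → l++
[8,13] 19+36=55 <70 → l++
[9,13] 24+36=60 <70 → l++
[10,13] 25+36=61 <70 → l++
[11,13] 27+36=63 <70 → l++
[12,13] 35+36=71 >70 → r--

13 moves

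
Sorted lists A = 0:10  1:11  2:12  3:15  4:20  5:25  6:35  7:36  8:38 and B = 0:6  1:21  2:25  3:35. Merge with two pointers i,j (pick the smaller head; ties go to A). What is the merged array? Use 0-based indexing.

[i=0,j=0] A[i]=10>B[j]=6 take 6 → j++
[i=0,j=1] A[i]=10<=B[j]=21 take 10 → i++
[i=1,j=1] A[i]=11<=B[j]=21 take 11 → i++
[i=2,j=1] A[i]=12<=B[j]=21 take 12 → i++
[i=3,j=1] A[i]=15<=B[j]=21 take 15 → i++
[i=4,j=1] A[i]=20<=B[j]=21 take 20 → i++
[i=5,j=1] A[i]=25>B[j]=21 take 21 → j++
[i=5,j=2] A[i]=25<=B[j]=25 take 25 → i++
[i=6,j=2] A[i]=35>B[j]=25 take 25 → j++
[i=6,j=3] A[i]=35<=B[j]=35 take 35 → i++
[i=7,j=3] A[i]=36>B[j]=35 take 35 → j++
[i=7,j=4] B done, take A[i]=36 → i++
[i=8,j=4] B done, take A[i]=38 → i++

[6, 10, 11, 12, 15, 20, 21, 25, 25, 35, 35, 36, 38]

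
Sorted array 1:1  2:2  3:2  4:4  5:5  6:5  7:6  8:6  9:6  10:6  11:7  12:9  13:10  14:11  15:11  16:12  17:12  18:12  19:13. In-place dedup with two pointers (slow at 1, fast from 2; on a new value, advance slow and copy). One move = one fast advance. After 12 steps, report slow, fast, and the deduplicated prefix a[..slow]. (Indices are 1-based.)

slow=8, fast=14, prefix=[1, 2, 4, 5, 6, 7, 9, 10]

(s=1,f=2) a[fast]=2≠a[slow]=1 write a[2]=2 → slow++,fast++
(s=2,f=3) a[fast]=2=a[slow] dup → fast++
(s=2,f=4) a[fast]=4≠a[slow]=2 write a[3]=4 → slow++,fast++
(s=3,f=5) a[fast]=5≠a[slow]=4 write a[4]=5 → slow++,fast++
(s=4,f=6) a[fast]=5=a[slow] dup → fast++
(s=4,f=7) a[fast]=6≠a[slow]=5 write a[5]=6 → slow++,fast++
(s=5,f=8) a[fast]=6=a[slow] dup → fast++
(s=5,f=9) a[fast]=6=a[slow] dup → fast++
(s=5,f=10) a[fast]=6=a[slow] dup → fast++
(s=5,f=11) a[fast]=7≠a[slow]=6 write a[6]=7 → slow++,fast++
(s=6,f=12) a[fast]=9≠a[slow]=7 write a[7]=9 → slow++,fast++
(s=7,f=13) a[fast]=10≠a[slow]=9 write a[8]=10 → slow++,fast++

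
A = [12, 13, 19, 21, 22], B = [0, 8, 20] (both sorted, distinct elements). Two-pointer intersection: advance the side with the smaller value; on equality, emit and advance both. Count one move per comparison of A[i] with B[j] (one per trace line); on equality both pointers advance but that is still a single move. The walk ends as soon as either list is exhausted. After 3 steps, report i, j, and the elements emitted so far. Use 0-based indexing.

i=1, j=2, emitted=[]

[i=0,j=0] 12>0 → j++
[i=0,j=1] 12>8 → j++
[i=0,j=2] 12<20 → i++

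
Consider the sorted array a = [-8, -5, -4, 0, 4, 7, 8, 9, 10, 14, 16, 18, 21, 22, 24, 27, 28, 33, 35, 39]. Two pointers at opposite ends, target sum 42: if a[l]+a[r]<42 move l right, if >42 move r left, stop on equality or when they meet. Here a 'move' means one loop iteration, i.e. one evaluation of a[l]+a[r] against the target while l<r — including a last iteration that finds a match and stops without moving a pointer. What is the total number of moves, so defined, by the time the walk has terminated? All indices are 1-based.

7 moves

[1,20] -8+39=31 <42 → l++
[2,20] -5+39=34 <42 → l++
[3,20] -4+39=35 <42 → l++
[4,20] 0+39=39 <42 → l++
[5,20] 4+39=43 >42 → r--
[5,19] 4+35=39 <42 → l++
[6,19] 7+35=42 → found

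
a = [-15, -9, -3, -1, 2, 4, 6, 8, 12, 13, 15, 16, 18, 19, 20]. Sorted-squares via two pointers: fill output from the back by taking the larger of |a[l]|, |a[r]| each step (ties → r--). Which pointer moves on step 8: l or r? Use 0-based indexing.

r

l=0 r=14: |-15|<=|20| out[14]=400, r--
l=0 r=13: |-15|<=|19| out[13]=361, r--
l=0 r=12: |-15|<=|18| out[12]=324, r--
l=0 r=11: |-15|<=|16| out[11]=256, r--
l=0 r=10: |-15|<=|15| out[10]=225, r--
l=0 r=9: |-15|>|13| out[9]=225, l++
l=1 r=9: |-9|<=|13| out[8]=169, r--
l=1 r=8: |-9|<=|12| out[7]=144, r--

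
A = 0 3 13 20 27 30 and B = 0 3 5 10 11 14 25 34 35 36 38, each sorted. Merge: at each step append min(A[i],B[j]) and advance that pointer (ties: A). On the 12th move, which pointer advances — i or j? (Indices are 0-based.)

i

i=0 j=0: A[i]=0<=B[j]=0 take 0, i++
i=1 j=0: A[i]=3>B[j]=0 take 0, j++
i=1 j=1: A[i]=3<=B[j]=3 take 3, i++
i=2 j=1: A[i]=13>B[j]=3 take 3, j++
i=2 j=2: A[i]=13>B[j]=5 take 5, j++
i=2 j=3: A[i]=13>B[j]=10 take 10, j++
i=2 j=4: A[i]=13>B[j]=11 take 11, j++
i=2 j=5: A[i]=13<=B[j]=14 take 13, i++
i=3 j=5: A[i]=20>B[j]=14 take 14, j++
i=3 j=6: A[i]=20<=B[j]=25 take 20, i++
i=4 j=6: A[i]=27>B[j]=25 take 25, j++
i=4 j=7: A[i]=27<=B[j]=34 take 27, i++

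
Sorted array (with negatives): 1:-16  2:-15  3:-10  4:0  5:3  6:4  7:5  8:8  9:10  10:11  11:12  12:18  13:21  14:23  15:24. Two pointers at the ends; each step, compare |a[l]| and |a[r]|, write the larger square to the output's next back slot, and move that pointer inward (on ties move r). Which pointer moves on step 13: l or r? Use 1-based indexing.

r

[1,15] |-16|<=|24| out[15]=576 → r--
[1,14] |-16|<=|23| out[14]=529 → r--
[1,13] |-16|<=|21| out[13]=441 → r--
[1,12] |-16|<=|18| out[12]=324 → r--
[1,11] |-16|>|12| out[11]=256 → l++
[2,11] |-15|>|12| out[10]=225 → l++
[3,11] |-10|<=|12| out[9]=144 → r--
[3,10] |-10|<=|11| out[8]=121 → r--
[3,9] |-10|<=|10| out[7]=100 → r--
[3,8] |-10|>|8| out[6]=100 → l++
[4,8] |0|<=|8| out[5]=64 → r--
[4,7] |0|<=|5| out[4]=25 → r--
[4,6] |0|<=|4| out[3]=16 → r--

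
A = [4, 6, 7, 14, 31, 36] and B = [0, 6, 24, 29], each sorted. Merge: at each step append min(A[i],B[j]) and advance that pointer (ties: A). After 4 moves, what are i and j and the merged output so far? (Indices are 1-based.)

[i=1,j=1] A[i]=4>B[j]=0 take 0 → j++
[i=1,j=2] A[i]=4<=B[j]=6 take 4 → i++
[i=2,j=2] A[i]=6<=B[j]=6 take 6 → i++
[i=3,j=2] A[i]=7>B[j]=6 take 6 → j++

i=3, j=3, merged so far=[0, 4, 6, 6]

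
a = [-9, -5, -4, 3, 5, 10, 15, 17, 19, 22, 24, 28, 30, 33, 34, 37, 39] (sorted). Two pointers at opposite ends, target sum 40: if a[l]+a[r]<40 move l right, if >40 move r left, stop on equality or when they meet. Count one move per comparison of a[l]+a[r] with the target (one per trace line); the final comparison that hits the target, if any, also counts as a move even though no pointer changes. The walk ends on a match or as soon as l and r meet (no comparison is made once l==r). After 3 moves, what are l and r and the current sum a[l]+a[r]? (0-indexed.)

l=0 r=16: -9+39=30 <40, l++
l=1 r=16: -5+39=34 <40, l++
l=2 r=16: -4+39=35 <40, l++

l=3, r=16, sum=42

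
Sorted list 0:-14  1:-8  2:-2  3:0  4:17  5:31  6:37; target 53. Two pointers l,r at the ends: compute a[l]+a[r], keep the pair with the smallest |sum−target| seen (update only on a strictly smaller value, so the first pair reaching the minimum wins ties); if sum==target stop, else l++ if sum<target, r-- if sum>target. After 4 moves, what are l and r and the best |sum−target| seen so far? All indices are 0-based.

l=4, r=6, best |Δ|=16

[0,6] -14+37=23 d=30 * → l++
[1,6] -8+37=29 d=24 * → l++
[2,6] -2+37=35 d=18 * → l++
[3,6] 0+37=37 d=16 * → l++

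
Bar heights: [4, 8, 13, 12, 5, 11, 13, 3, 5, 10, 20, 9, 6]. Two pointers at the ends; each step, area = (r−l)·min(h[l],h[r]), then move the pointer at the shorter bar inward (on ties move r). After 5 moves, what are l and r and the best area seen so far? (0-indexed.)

l=3, r=10, best area=104

l=0 r=12: min(4,6)*12=48 best=48 *, l++
l=1 r=12: min(8,6)*11=66 best=66 *, r--
l=1 r=11: min(8,9)*10=80 best=80 *, l++
l=2 r=11: min(13,9)*9=81 best=81 *, r--
l=2 r=10: min(13,20)*8=104 best=104 *, l++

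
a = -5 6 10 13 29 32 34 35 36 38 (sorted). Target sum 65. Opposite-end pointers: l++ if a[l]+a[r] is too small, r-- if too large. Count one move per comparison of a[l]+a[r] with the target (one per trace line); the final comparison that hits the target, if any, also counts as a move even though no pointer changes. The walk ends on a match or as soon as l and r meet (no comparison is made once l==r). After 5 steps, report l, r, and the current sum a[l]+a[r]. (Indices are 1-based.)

l=1 r=10: -5+38=33 <65, l++
l=2 r=10: 6+38=44 <65, l++
l=3 r=10: 10+38=48 <65, l++
l=4 r=10: 13+38=51 <65, l++
l=5 r=10: 29+38=67 >65, r--

l=5, r=9, sum=65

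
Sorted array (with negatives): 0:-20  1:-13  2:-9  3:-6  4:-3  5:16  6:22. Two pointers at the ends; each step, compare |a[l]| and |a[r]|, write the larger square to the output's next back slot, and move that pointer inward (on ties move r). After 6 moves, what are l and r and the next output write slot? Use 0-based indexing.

l=4, r=4, next write slot=0

l=0 r=6: |-20|<=|22| out[6]=484, r--
l=0 r=5: |-20|>|16| out[5]=400, l++
l=1 r=5: |-13|<=|16| out[4]=256, r--
l=1 r=4: |-13|>|-3| out[3]=169, l++
l=2 r=4: |-9|>|-3| out[2]=81, l++
l=3 r=4: |-6|>|-3| out[1]=36, l++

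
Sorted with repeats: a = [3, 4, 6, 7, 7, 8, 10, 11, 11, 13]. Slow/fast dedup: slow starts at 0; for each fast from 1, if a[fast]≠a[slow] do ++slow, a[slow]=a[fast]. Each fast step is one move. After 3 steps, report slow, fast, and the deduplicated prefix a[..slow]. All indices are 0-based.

slow=0 fast=1: a[fast]=4≠a[slow]=3 write a[1]=4, slow++,fast++
slow=1 fast=2: a[fast]=6≠a[slow]=4 write a[2]=6, slow++,fast++
slow=2 fast=3: a[fast]=7≠a[slow]=6 write a[3]=7, slow++,fast++

slow=3, fast=4, prefix=[3, 4, 6, 7]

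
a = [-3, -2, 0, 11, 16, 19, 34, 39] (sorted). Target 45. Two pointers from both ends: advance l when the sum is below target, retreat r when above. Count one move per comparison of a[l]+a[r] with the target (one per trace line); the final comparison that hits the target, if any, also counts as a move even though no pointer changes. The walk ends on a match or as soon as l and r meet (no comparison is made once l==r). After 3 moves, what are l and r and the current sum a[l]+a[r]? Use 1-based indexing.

l=1 r=8: -3+39=36 <45, l++
l=2 r=8: -2+39=37 <45, l++
l=3 r=8: 0+39=39 <45, l++

l=4, r=8, sum=50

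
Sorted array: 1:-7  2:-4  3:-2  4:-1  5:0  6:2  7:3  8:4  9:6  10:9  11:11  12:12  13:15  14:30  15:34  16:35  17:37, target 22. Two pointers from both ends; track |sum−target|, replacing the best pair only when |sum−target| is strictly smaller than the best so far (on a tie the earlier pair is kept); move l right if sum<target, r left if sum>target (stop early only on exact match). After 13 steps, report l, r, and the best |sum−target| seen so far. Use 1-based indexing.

l=10, r=13, best |Δ|=1

[1,17] -7+37=30 d=8 * → r--
[1,16] -7+35=28 d=6 * → r--
[1,15] -7+34=27 d=5 * → r--
[1,14] -7+30=23 d=1 * → r--
[1,13] -7+15=8 d=14 → l++
[2,13] -4+15=11 d=11 → l++
[3,13] -2+15=13 d=9 → l++
[4,13] -1+15=14 d=8 → l++
[5,13] 0+15=15 d=7 → l++
[6,13] 2+15=17 d=5 → l++
[7,13] 3+15=18 d=4 → l++
[8,13] 4+15=19 d=3 → l++
[9,13] 6+15=21 d=1 → l++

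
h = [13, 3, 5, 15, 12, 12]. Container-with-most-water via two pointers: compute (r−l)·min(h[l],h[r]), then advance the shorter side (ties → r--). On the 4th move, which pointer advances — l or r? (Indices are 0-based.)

l

[0,5] min(13,12)*5=60 best=60 * → r--
[0,4] min(13,12)*4=48 best=60 → r--
[0,3] min(13,15)*3=39 best=60 → l++
[1,3] min(3,15)*2=6 best=60 → l++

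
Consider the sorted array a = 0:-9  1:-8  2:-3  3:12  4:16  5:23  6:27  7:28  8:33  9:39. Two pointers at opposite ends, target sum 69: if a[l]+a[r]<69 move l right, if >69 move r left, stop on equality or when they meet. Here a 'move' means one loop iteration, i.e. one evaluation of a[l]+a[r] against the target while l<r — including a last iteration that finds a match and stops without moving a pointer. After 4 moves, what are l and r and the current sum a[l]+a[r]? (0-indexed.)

l=0 r=9: -9+39=30 <69, l++
l=1 r=9: -8+39=31 <69, l++
l=2 r=9: -3+39=36 <69, l++
l=3 r=9: 12+39=51 <69, l++

l=4, r=9, sum=55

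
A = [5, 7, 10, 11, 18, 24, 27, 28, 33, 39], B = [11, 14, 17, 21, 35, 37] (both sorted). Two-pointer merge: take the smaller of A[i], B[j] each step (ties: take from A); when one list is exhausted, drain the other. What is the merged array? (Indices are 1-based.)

i=1 j=1: A[i]=5<=B[j]=11 take 5, i++
i=2 j=1: A[i]=7<=B[j]=11 take 7, i++
i=3 j=1: A[i]=10<=B[j]=11 take 10, i++
i=4 j=1: A[i]=11<=B[j]=11 take 11, i++
i=5 j=1: A[i]=18>B[j]=11 take 11, j++
i=5 j=2: A[i]=18>B[j]=14 take 14, j++
i=5 j=3: A[i]=18>B[j]=17 take 17, j++
i=5 j=4: A[i]=18<=B[j]=21 take 18, i++
i=6 j=4: A[i]=24>B[j]=21 take 21, j++
i=6 j=5: A[i]=24<=B[j]=35 take 24, i++
i=7 j=5: A[i]=27<=B[j]=35 take 27, i++
i=8 j=5: A[i]=28<=B[j]=35 take 28, i++
i=9 j=5: A[i]=33<=B[j]=35 take 33, i++
i=10 j=5: A[i]=39>B[j]=35 take 35, j++
i=10 j=6: A[i]=39>B[j]=37 take 37, j++
i=10 j=7: B done, take A[i]=39, i++

[5, 7, 10, 11, 11, 14, 17, 18, 21, 24, 27, 28, 33, 35, 37, 39]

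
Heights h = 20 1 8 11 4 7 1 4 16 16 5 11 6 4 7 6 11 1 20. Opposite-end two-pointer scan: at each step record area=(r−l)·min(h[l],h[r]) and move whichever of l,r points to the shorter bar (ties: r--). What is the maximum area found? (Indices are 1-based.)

max area = 360

l=1 r=19: min(20,20)*18=360 best=360 *, r--
l=1 r=18: min(20,1)*17=17 best=360, r--
l=1 r=17: min(20,11)*16=176 best=360, r--
l=1 r=16: min(20,6)*15=90 best=360, r--
l=1 r=15: min(20,7)*14=98 best=360, r--
l=1 r=14: min(20,4)*13=52 best=360, r--
l=1 r=13: min(20,6)*12=72 best=360, r--
l=1 r=12: min(20,11)*11=121 best=360, r--
l=1 r=11: min(20,5)*10=50 best=360, r--
l=1 r=10: min(20,16)*9=144 best=360, r--
l=1 r=9: min(20,16)*8=128 best=360, r--
l=1 r=8: min(20,4)*7=28 best=360, r--
l=1 r=7: min(20,1)*6=6 best=360, r--
l=1 r=6: min(20,7)*5=35 best=360, r--
l=1 r=5: min(20,4)*4=16 best=360, r--
l=1 r=4: min(20,11)*3=33 best=360, r--
l=1 r=3: min(20,8)*2=16 best=360, r--
l=1 r=2: min(20,1)*1=1 best=360, r--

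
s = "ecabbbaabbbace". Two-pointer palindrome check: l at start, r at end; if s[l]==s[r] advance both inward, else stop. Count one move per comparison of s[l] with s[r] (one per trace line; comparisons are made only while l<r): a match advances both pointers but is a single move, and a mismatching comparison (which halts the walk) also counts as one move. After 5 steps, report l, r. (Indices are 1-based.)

l=6, r=9

l=1 r=14: 'e'=='e', l++,r--
l=2 r=13: 'c'=='c', l++,r--
l=3 r=12: 'a'=='a', l++,r--
l=4 r=11: 'b'=='b', l++,r--
l=5 r=10: 'b'=='b', l++,r--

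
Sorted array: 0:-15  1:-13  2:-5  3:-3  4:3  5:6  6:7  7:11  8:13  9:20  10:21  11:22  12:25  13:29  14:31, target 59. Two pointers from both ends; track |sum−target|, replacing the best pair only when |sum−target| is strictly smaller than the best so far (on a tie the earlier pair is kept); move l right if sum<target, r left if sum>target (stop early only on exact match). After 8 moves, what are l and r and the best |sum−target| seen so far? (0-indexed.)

l=8, r=14, best |Δ|=17

l=0 r=14: -15+31=16 d=43 *, l++
l=1 r=14: -13+31=18 d=41 *, l++
l=2 r=14: -5+31=26 d=33 *, l++
l=3 r=14: -3+31=28 d=31 *, l++
l=4 r=14: 3+31=34 d=25 *, l++
l=5 r=14: 6+31=37 d=22 *, l++
l=6 r=14: 7+31=38 d=21 *, l++
l=7 r=14: 11+31=42 d=17 *, l++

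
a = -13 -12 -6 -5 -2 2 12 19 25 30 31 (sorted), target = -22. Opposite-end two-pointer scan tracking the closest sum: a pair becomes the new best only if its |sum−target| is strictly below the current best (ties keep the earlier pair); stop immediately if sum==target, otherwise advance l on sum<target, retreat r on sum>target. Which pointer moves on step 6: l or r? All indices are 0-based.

r

l=0 r=10: -13+31=18 d=40 *, r--
l=0 r=9: -13+30=17 d=39 *, r--
l=0 r=8: -13+25=12 d=34 *, r--
l=0 r=7: -13+19=6 d=28 *, r--
l=0 r=6: -13+12=-1 d=21 *, r--
l=0 r=5: -13+2=-11 d=11 *, r--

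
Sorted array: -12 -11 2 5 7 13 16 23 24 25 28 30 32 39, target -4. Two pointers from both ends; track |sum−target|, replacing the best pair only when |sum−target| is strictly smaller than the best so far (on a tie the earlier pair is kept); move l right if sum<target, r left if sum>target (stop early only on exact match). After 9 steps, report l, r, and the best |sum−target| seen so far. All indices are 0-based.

l=0, r=4, best |Δ|=5

[0,13] -12+39=27 d=31 * → r--
[0,12] -12+32=20 d=24 * → r--
[0,11] -12+30=18 d=22 * → r--
[0,10] -12+28=16 d=20 * → r--
[0,9] -12+25=13 d=17 * → r--
[0,8] -12+24=12 d=16 * → r--
[0,7] -12+23=11 d=15 * → r--
[0,6] -12+16=4 d=8 * → r--
[0,5] -12+13=1 d=5 * → r--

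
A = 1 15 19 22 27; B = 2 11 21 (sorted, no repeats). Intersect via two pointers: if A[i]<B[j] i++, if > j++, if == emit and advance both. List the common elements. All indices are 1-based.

[i=1,j=1] 1<2 → i++
[i=2,j=1] 15>2 → j++
[i=2,j=2] 15>11 → j++
[i=2,j=3] 15<21 → i++
[i=3,j=3] 19<21 → i++
[i=4,j=3] 22>21 → j++

intersection = []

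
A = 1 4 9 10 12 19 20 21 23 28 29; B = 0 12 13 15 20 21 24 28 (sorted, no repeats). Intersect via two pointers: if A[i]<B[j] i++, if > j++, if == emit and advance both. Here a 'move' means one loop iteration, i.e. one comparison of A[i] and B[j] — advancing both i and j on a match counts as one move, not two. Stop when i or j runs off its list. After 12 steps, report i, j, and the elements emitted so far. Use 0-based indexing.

[i=0,j=0] 1>0 → j++
[i=0,j=1] 1<12 → i++
[i=1,j=1] 4<12 → i++
[i=2,j=1] 9<12 → i++
[i=3,j=1] 10<12 → i++
[i=4,j=1] 12==12 emit → i++,j++
[i=5,j=2] 19>13 → j++
[i=5,j=3] 19>15 → j++
[i=5,j=4] 19<20 → i++
[i=6,j=4] 20==20 emit → i++,j++
[i=7,j=5] 21==21 emit → i++,j++
[i=8,j=6] 23<24 → i++

i=9, j=6, emitted=[12, 20, 21]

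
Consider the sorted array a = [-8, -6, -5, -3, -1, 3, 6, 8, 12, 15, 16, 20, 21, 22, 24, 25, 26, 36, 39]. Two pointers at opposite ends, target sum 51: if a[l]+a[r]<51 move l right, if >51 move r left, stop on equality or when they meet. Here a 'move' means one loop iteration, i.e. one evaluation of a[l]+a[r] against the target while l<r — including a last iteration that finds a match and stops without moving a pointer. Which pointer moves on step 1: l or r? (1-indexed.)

[1,19] -8+39=31 <51 → l++

l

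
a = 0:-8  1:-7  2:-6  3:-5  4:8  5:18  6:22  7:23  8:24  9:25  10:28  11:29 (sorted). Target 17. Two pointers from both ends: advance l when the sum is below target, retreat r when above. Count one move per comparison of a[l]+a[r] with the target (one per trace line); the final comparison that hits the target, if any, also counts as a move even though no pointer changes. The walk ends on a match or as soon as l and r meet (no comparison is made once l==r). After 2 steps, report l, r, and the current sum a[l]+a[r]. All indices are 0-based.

l=0, r=9, sum=17

l=0 r=11: -8+29=21 >17, r--
l=0 r=10: -8+28=20 >17, r--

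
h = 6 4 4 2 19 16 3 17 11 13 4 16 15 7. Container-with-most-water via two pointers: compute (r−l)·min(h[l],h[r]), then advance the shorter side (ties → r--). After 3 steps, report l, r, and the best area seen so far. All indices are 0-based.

[0,13] min(6,7)*13=78 best=78 * → l++
[1,13] min(4,7)*12=48 best=78 → l++
[2,13] min(4,7)*11=44 best=78 → l++

l=3, r=13, best area=78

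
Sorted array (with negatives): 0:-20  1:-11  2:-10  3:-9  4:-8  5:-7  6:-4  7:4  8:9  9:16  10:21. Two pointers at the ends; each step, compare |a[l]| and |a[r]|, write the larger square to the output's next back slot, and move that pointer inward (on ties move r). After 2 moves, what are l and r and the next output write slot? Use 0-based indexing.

l=1, r=9, next write slot=8

l=0 r=10: |-20|<=|21| out[10]=441, r--
l=0 r=9: |-20|>|16| out[9]=400, l++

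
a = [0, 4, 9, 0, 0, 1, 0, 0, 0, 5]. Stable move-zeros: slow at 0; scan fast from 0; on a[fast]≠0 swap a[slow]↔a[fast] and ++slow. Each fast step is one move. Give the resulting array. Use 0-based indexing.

[4, 9, 1, 5, 0, 0, 0, 0, 0, 0]

slow=0 fast=0: a[fast]=0, fast++
slow=0 fast=1: a[fast]=4≠0 swap→a[0]=4, slow++,fast++
slow=1 fast=2: a[fast]=9≠0 swap→a[1]=9, slow++,fast++
slow=2 fast=3: a[fast]=0, fast++
slow=2 fast=4: a[fast]=0, fast++
slow=2 fast=5: a[fast]=1≠0 swap→a[2]=1, slow++,fast++
slow=3 fast=6: a[fast]=0, fast++
slow=3 fast=7: a[fast]=0, fast++
slow=3 fast=8: a[fast]=0, fast++
slow=3 fast=9: a[fast]=5≠0 swap→a[3]=5, slow++,fast++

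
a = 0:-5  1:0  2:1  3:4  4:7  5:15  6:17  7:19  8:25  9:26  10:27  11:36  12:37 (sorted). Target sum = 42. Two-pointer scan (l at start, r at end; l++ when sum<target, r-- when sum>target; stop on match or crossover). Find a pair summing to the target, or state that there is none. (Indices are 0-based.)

(15, 27)

l=0 r=12: -5+37=32 <42, l++
l=1 r=12: 0+37=37 <42, l++
l=2 r=12: 1+37=38 <42, l++
l=3 r=12: 4+37=41 <42, l++
l=4 r=12: 7+37=44 >42, r--
l=4 r=11: 7+36=43 >42, r--
l=4 r=10: 7+27=34 <42, l++
l=5 r=10: 15+27=42, found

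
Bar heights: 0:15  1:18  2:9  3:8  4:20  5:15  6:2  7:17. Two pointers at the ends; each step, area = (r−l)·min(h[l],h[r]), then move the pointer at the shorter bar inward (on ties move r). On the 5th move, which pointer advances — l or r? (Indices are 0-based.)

l=0 r=7: min(15,17)*7=105 best=105 *, l++
l=1 r=7: min(18,17)*6=102 best=105, r--
l=1 r=6: min(18,2)*5=10 best=105, r--
l=1 r=5: min(18,15)*4=60 best=105, r--
l=1 r=4: min(18,20)*3=54 best=105, l++

l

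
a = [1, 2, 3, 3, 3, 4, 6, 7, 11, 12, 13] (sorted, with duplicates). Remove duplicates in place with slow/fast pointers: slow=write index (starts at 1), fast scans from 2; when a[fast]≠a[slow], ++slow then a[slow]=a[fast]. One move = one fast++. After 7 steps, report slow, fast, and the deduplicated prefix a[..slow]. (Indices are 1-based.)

slow=6, fast=9, prefix=[1, 2, 3, 4, 6, 7]

slow=1 fast=2: a[fast]=2≠a[slow]=1 write a[2]=2, slow++,fast++
slow=2 fast=3: a[fast]=3≠a[slow]=2 write a[3]=3, slow++,fast++
slow=3 fast=4: a[fast]=3=a[slow] dup, fast++
slow=3 fast=5: a[fast]=3=a[slow] dup, fast++
slow=3 fast=6: a[fast]=4≠a[slow]=3 write a[4]=4, slow++,fast++
slow=4 fast=7: a[fast]=6≠a[slow]=4 write a[5]=6, slow++,fast++
slow=5 fast=8: a[fast]=7≠a[slow]=6 write a[6]=7, slow++,fast++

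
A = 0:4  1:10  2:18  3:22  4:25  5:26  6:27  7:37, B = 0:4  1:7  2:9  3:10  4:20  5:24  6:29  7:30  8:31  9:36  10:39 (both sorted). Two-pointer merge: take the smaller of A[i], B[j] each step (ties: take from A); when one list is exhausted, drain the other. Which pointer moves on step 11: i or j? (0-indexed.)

i

[i=0,j=0] A[i]=4<=B[j]=4 take 4 → i++
[i=1,j=0] A[i]=10>B[j]=4 take 4 → j++
[i=1,j=1] A[i]=10>B[j]=7 take 7 → j++
[i=1,j=2] A[i]=10>B[j]=9 take 9 → j++
[i=1,j=3] A[i]=10<=B[j]=10 take 10 → i++
[i=2,j=3] A[i]=18>B[j]=10 take 10 → j++
[i=2,j=4] A[i]=18<=B[j]=20 take 18 → i++
[i=3,j=4] A[i]=22>B[j]=20 take 20 → j++
[i=3,j=5] A[i]=22<=B[j]=24 take 22 → i++
[i=4,j=5] A[i]=25>B[j]=24 take 24 → j++
[i=4,j=6] A[i]=25<=B[j]=29 take 25 → i++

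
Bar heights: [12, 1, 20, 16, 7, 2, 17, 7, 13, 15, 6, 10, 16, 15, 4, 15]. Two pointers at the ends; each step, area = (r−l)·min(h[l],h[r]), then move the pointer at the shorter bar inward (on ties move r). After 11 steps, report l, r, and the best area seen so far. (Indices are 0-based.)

l=2, r=6, best area=195

[0,15] min(12,15)*15=180 best=180 * → l++
[1,15] min(1,15)*14=14 best=180 → l++
[2,15] min(20,15)*13=195 best=195 * → r--
[2,14] min(20,4)*12=48 best=195 → r--
[2,13] min(20,15)*11=165 best=195 → r--
[2,12] min(20,16)*10=160 best=195 → r--
[2,11] min(20,10)*9=90 best=195 → r--
[2,10] min(20,6)*8=48 best=195 → r--
[2,9] min(20,15)*7=105 best=195 → r--
[2,8] min(20,13)*6=78 best=195 → r--
[2,7] min(20,7)*5=35 best=195 → r--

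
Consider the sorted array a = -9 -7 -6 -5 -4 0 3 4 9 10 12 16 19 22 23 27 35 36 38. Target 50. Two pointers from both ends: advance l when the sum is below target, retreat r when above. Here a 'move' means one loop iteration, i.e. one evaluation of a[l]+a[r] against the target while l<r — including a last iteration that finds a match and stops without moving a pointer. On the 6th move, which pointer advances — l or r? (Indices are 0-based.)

[0,18] -9+38=29 <50 → l++
[1,18] -7+38=31 <50 → l++
[2,18] -6+38=32 <50 → l++
[3,18] -5+38=33 <50 → l++
[4,18] -4+38=34 <50 → l++
[5,18] 0+38=38 <50 → l++

l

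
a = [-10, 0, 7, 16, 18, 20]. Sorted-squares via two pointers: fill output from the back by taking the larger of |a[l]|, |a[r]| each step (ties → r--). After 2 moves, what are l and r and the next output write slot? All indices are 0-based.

l=0, r=3, next write slot=3

l=0 r=5: |-10|<=|20| out[5]=400, r--
l=0 r=4: |-10|<=|18| out[4]=324, r--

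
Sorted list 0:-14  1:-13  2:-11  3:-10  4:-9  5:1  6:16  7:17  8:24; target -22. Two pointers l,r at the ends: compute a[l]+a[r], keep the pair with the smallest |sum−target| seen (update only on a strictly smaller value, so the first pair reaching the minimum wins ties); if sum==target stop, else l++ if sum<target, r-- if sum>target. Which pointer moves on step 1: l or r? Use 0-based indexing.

l=0 r=8: -14+24=10 d=32 *, r--

r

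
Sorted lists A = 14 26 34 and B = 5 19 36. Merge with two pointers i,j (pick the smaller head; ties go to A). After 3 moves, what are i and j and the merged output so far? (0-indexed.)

i=0 j=0: A[i]=14>B[j]=5 take 5, j++
i=0 j=1: A[i]=14<=B[j]=19 take 14, i++
i=1 j=1: A[i]=26>B[j]=19 take 19, j++

i=1, j=2, merged so far=[5, 14, 19]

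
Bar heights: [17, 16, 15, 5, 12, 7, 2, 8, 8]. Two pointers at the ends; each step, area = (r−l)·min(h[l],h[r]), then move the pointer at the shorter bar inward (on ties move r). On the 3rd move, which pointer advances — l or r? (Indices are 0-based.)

r

l=0 r=8: min(17,8)*8=64 best=64 *, r--
l=0 r=7: min(17,8)*7=56 best=64, r--
l=0 r=6: min(17,2)*6=12 best=64, r--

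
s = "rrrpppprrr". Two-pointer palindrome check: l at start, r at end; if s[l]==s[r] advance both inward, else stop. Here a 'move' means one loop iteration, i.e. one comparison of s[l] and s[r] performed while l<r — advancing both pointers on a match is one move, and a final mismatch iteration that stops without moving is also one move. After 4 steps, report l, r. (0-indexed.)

[0,9] 'r'=='r' → l++,r--
[1,8] 'r'=='r' → l++,r--
[2,7] 'r'=='r' → l++,r--
[3,6] 'p'=='p' → l++,r--

l=4, r=5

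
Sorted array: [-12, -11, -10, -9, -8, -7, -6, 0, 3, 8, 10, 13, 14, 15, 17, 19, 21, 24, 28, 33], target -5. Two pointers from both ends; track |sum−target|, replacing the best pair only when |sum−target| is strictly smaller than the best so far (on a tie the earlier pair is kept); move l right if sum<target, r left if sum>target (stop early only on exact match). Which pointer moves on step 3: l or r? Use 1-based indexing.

l=1 r=20: -12+33=21 d=26 *, r--
l=1 r=19: -12+28=16 d=21 *, r--
l=1 r=18: -12+24=12 d=17 *, r--

r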